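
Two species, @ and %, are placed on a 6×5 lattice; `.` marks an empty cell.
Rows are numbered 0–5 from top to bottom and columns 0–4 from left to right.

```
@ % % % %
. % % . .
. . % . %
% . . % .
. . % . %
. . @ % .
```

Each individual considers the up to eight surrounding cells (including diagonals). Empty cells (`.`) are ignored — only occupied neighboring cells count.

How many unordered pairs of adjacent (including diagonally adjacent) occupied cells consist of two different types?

Scan each occupied cell's neighbors to the right and below (and the two forward diagonals) so each pair is counted once.
Row 0: @(0,0)–%(0,1)≠ @(0,0)–%(1,1)≠ %(0,1)–%(0,2)= %(0,1)–%(1,1)= %(0,1)–%(1,2)= %(0,2)–%(0,3)= %(0,2)–%(1,2)= %(0,2)–%(1,1)= %(0,3)–%(0,4)= %(0,3)–%(1,2)=  → 2/10 unlike.
Row 1: %(1,1)–%(1,2)= %(1,1)–%(2,2)= %(1,2)–%(2,2)=  → 0/3 unlike.
Row 2: %(2,2)–%(3,3)= %(2,4)–%(3,3)=  → 0/2 unlike.
Row 3: %(3,3)–%(4,4)= %(3,3)–%(4,2)=  → 0/2 unlike.
Row 4: %(4,2)–@(5,2)≠ %(4,2)–%(5,3)= %(4,4)–%(5,3)=  → 1/3 unlike.
Row 5: @(5,2)–%(5,3)≠  → 1/1 unlike.
Total adjacent occupied pairs: 21; unlike-type pairs: 4.

4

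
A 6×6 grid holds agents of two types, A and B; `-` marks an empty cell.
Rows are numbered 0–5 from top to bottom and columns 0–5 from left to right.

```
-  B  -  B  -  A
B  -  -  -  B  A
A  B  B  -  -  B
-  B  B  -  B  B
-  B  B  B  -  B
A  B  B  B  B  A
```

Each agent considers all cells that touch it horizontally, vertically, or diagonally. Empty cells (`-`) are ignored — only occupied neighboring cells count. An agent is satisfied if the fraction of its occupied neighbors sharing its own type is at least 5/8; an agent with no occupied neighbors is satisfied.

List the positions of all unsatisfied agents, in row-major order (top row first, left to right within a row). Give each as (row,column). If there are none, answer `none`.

(0,1)B 1/1 ok
(0,3)B 1/1 ok
(0,5)A 1/2 unhappy
(1,0)B 2/3 ok
(1,4)B 2/4 unhappy
(1,5)A 1/3 unhappy
(2,0)A 0/3 unhappy
(2,1)B 4/5 ok
(2,2)B 3/3 ok
(2,5)B 3/4 ok
(3,1)B 5/6 ok
(3,2)B 6/6 ok
(3,4)B 4/4 ok
(3,5)B 3/3 ok
(4,1)B 5/6 ok
(4,2)B 7/7 ok
(4,3)B 6/6 ok
(4,5)B 3/4 ok
(5,0)A 0/2 unhappy
(5,1)B 3/4 ok
(5,2)B 5/5 ok
(5,3)B 4/4 ok
(5,4)B 3/4 ok
(5,5)A 0/2 unhappy

(0,5), (1,4), (1,5), (2,0), (5,0), (5,5)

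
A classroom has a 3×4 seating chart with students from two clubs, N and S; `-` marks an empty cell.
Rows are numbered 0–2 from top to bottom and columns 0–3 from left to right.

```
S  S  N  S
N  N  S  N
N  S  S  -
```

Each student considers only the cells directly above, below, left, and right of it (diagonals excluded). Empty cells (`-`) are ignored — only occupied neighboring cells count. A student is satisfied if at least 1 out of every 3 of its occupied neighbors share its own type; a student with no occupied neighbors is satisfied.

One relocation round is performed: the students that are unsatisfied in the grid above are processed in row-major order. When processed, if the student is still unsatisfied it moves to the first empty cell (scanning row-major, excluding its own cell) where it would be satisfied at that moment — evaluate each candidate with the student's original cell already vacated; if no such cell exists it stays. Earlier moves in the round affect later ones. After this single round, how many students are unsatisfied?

Initially unsatisfied (in order): (0,2), (0,3), (1,1), (1,2), (1,3).
  (0,2) → (2,3).
  (0,3) → (0,2).
  (1,1) → (0,3).
  (1,2): now satisfied by earlier moves; stays.
  (1,3): now satisfied by earlier moves; stays.
Resulting grid:
S S S N
N - S N
N S S N
All satisfied now.

0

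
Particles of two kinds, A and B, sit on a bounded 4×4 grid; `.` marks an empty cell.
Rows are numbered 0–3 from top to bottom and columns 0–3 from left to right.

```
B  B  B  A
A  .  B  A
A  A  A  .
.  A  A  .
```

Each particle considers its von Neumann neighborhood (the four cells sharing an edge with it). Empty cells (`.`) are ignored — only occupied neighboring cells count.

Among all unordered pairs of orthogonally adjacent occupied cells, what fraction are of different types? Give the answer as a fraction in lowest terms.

2/7

Scan each occupied cell's neighbors to the right and below so each pair is counted once.
Row 0: B(0,0)–B(0,1)= B(0,0)–A(1,0)≠ B(0,1)–B(0,2)= B(0,2)–A(0,3)≠ B(0,2)–B(1,2)= A(0,3)–A(1,3)=  → 2/6 unlike.
Row 1: A(1,0)–A(2,0)= B(1,2)–A(1,3)≠ B(1,2)–A(2,2)≠  → 2/3 unlike.
Row 2: A(2,0)–A(2,1)= A(2,1)–A(2,2)= A(2,1)–A(3,1)= A(2,2)–A(3,2)=  → 0/4 unlike.
Row 3: A(3,1)–A(3,2)=  → 0/1 unlike.
Total adjacent occupied pairs: 14; unlike-type pairs: 4.
4/14 reduces to 2/7.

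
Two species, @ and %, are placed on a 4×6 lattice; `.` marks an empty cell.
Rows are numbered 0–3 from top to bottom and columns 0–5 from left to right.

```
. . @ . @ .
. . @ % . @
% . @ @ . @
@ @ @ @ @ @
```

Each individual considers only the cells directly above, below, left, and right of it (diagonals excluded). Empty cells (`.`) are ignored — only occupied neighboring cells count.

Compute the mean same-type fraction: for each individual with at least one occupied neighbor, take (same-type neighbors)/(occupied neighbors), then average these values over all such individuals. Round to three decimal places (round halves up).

Row 0: (0,2)@ 1/1 · (0,4)@ — no occupied neighbors
Row 1: (1,2)@ 2/3 · (1,3)% 0/2 · (1,5)@ 1/1
Row 2: (2,0)% 0/1 · (2,2)@ 3/3 · (2,3)@ 2/3 · (2,5)@ 2/2
Row 3: (3,0)@ 1/2 · (3,1)@ 2/2 · (3,2)@ 3/3 · (3,3)@ 3/3 · (3,4)@ 2/2 · (3,5)@ 2/2
Sum over 14 individuals: 1/1 + 2/3 + 0/2 + 1/1 + 0/1 + 3/3 + 2/3 + 2/2 + 1/2 + 2/2 + 3/3 + 3/3 + 2/2 + 2/2 = 65/6; mean = 65/6 ÷ 14 = 65/84 = 0.773809… → 0.774.

0.774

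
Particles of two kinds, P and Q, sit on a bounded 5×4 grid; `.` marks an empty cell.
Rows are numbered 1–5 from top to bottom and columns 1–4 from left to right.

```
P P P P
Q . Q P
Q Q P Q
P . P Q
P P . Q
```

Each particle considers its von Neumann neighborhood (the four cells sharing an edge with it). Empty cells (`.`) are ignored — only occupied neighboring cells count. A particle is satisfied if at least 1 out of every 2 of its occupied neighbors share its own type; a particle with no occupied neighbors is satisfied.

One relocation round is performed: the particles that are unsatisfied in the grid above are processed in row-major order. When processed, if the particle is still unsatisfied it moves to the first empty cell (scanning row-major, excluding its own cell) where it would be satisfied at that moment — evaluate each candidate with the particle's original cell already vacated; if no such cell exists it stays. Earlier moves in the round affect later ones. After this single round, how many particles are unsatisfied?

1

Initially unsatisfied (in order): (2,3), (2,4), (3,3), (3,4).
  (2,3) → (2,2).
  (2,4): now satisfied by earlier moves; stays.
  (3,3) → (2,3).
  (3,4): now satisfied by earlier moves; stays.
Resulting grid:
P P P P
Q Q P P
Q Q . Q
P . P Q
P P . Q
Unsatisfied now: (4,3).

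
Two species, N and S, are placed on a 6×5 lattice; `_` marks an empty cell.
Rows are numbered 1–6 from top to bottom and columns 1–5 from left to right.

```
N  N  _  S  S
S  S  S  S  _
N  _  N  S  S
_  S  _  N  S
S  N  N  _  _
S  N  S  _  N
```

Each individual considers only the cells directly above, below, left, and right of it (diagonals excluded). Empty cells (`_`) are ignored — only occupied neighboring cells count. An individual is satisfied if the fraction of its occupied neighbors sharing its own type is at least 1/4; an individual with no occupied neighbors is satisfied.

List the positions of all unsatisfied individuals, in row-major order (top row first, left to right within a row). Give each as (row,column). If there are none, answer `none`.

(1,1)N 1/2 satisfied
(1,2)N 1/2 satisfied
(1,4)S 2/2 satisfied
(1,5)S 1/1 satisfied
(2,1)S 1/3 satisfied
(2,2)S 2/3 satisfied
(2,3)S 2/3 satisfied
(2,4)S 3/3 satisfied
(3,1)N 0/1 not
(3,3)N 0/2 not
(3,4)S 2/4 satisfied
(3,5)S 2/2 satisfied
(4,2)S 0/1 not
(4,4)N 0/2 not
(4,5)S 1/2 satisfied
(5,1)S 1/2 satisfied
(5,2)N 2/4 satisfied
(5,3)N 1/2 satisfied
(6,1)S 1/2 satisfied
(6,2)N 1/3 satisfied
(6,3)S 0/2 not
(6,5)N 0/0 satisfied

(3,1), (3,3), (4,2), (4,4), (6,3)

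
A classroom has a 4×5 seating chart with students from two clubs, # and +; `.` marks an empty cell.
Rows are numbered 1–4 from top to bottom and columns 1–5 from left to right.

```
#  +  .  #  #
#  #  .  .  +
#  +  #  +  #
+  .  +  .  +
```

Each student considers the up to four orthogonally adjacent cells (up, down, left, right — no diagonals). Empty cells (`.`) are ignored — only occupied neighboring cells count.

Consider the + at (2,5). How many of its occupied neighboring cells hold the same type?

Occupied neighbors of (2,5): (1,5)=#, (3,5)=#.
Same type (+): 0 of 2.

0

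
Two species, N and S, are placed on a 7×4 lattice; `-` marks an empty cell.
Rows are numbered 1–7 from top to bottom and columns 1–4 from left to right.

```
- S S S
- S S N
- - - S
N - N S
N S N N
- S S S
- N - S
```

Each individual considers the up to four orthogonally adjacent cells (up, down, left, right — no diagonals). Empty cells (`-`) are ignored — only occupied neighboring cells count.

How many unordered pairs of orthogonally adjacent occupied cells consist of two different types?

10

Scan each occupied cell's neighbors to the right and below so each pair is counted once.
Row 1: S(1,2)–S(1,3)= S(1,2)–S(2,2)= S(1,3)–S(1,4)= S(1,3)–S(2,3)= S(1,4)–N(2,4)≠  → 1/5 unlike.
Row 2: S(2,2)–S(2,3)= S(2,3)–N(2,4)≠ N(2,4)–S(3,4)≠  → 2/3 unlike.
Row 3: S(3,4)–S(4,4)=  → 0/1 unlike.
Row 4: N(4,1)–N(5,1)= N(4,3)–S(4,4)≠ N(4,3)–N(5,3)= S(4,4)–N(5,4)≠  → 2/4 unlike.
Row 5: N(5,1)–S(5,2)≠ S(5,2)–N(5,3)≠ S(5,2)–S(6,2)= N(5,3)–N(5,4)= N(5,3)–S(6,3)≠ N(5,4)–S(6,4)≠  → 4/6 unlike.
Row 6: S(6,2)–S(6,3)= S(6,2)–N(7,2)≠ S(6,3)–S(6,4)= S(6,4)–S(7,4)=  → 1/4 unlike.
Total adjacent occupied pairs: 23; unlike-type pairs: 10.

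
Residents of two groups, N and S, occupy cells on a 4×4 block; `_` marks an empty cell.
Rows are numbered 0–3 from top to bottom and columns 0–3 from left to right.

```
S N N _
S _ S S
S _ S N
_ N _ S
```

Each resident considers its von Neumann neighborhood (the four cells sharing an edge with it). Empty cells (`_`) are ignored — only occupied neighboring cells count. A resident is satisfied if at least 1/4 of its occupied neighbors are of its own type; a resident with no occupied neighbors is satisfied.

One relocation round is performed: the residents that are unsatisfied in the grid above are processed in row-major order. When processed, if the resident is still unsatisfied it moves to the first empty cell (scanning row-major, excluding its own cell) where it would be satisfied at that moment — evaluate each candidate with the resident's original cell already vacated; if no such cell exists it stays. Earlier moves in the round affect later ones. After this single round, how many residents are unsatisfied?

0

Initially unsatisfied (in order): (2,3), (3,3).
  (2,3) → (0,3).
  (3,3): now satisfied by earlier moves; stays.
Resulting grid:
S N N N
S _ S S
S _ S _
_ N _ S
All satisfied now.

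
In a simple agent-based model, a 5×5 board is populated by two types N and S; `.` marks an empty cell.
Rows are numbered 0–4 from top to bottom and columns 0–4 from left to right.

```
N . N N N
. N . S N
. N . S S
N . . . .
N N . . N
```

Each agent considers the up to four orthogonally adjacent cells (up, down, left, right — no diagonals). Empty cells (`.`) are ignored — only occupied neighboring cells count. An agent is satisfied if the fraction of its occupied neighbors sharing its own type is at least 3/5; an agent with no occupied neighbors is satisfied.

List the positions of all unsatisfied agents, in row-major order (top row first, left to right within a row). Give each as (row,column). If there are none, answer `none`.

(1,3), (1,4), (2,4)

Row 0: (0,0)N 0/0 ok · (0,2)N 1/1 ok · (0,3)N 2/3 ok · (0,4)N 2/2 ok
Row 1: (1,1)N 1/1 ok · (1,3)S 1/3 unhappy · (1,4)N 1/3 unhappy
Row 2: (2,1)N 1/1 ok · (2,3)S 2/2 ok · (2,4)S 1/2 unhappy
Row 3: (3,0)N 1/1 ok
Row 4: (4,0)N 2/2 ok · (4,1)N 1/1 ok · (4,4)N 0/0 ok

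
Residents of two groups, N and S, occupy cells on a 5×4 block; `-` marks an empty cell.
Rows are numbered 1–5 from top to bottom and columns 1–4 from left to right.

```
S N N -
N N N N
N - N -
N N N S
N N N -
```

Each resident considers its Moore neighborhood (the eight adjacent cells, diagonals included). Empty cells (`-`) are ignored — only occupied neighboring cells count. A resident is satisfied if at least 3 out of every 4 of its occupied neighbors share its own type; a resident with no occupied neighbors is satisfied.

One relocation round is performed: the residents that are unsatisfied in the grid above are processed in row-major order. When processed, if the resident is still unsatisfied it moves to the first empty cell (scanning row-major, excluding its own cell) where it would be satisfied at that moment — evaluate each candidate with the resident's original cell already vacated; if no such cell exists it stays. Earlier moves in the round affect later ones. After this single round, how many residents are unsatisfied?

2

Initially unsatisfied (in order): (1,1), (4,4).
  (1,1): no empty cell satisfies it; stays.
  (4,4): no empty cell satisfies it; stays.
Resulting grid:
S N N -
N N N N
N - N -
N N N S
N N N -
Unsatisfied now: (1,1), (4,4).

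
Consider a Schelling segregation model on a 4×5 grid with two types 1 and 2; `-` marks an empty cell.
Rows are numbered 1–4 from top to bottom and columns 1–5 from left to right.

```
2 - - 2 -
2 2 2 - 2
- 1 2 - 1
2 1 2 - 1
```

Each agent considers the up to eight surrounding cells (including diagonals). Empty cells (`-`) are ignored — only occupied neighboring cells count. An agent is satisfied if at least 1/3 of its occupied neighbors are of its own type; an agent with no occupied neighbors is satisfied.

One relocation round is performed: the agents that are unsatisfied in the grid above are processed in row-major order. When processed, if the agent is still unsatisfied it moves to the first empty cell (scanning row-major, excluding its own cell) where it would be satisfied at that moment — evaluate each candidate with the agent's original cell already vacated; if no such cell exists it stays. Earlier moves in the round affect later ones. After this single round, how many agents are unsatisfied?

1

Initially unsatisfied (in order): (3,2), (4,1), (4,2).
  (3,2) → (3,4).
  (4,1) → (1,2).
  (4,2) → (2,4).
Resulting grid:
2 2 - 2 -
2 2 2 1 2
- - 2 1 1
- - 2 - 1
Unsatisfied now: (2,5).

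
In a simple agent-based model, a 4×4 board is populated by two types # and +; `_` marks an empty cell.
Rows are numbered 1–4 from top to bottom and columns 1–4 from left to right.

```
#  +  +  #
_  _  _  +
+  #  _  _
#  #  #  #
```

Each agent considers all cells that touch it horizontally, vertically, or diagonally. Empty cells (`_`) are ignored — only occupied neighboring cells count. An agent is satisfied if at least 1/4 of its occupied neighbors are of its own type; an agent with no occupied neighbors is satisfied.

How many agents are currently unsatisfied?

3

Row 1: (1,1)# 0/1 ✗ · (1,2)+ 1/2 ✓ · (1,3)+ 2/3 ✓ · (1,4)# 0/2 ✗
Row 2: (2,4)+ 1/2 ✓
Row 3: (3,1)+ 0/3 ✗ · (3,2)# 3/4 ✓
Row 4: (4,1)# 2/3 ✓ · (4,2)# 3/4 ✓ · (4,3)# 3/3 ✓ · (4,4)# 1/1 ✓
Unsatisfied: (1,1), (1,4), (3,1) — 3 in total.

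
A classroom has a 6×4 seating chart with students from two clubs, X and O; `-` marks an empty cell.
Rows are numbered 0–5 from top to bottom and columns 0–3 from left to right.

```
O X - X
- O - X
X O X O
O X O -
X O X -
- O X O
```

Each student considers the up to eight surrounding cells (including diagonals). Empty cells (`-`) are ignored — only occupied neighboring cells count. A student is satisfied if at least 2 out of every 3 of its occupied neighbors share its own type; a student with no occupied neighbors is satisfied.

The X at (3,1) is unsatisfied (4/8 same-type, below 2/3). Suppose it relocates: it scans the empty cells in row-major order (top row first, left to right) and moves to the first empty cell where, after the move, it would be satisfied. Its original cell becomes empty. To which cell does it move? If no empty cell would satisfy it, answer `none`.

(0,2)

Vacating (3,1). Empty cells in order:
  (0,2): 3/4 same-type → satisfied — stop here.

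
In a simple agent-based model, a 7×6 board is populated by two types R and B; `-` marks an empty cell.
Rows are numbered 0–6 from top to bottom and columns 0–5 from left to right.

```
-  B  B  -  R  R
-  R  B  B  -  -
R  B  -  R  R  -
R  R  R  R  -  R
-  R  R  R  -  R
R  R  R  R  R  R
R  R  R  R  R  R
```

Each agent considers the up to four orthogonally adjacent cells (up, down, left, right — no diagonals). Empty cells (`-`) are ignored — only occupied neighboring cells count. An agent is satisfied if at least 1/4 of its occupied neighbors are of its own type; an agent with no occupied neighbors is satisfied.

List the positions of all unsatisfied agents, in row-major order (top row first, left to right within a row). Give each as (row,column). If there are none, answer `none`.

Row 0: (0,1)B 1/2 ok · (0,2)B 2/2 ok · (0,4)R 1/1 ok · (0,5)R 1/1 ok
Row 1: (1,1)R 0/3 unhappy · (1,2)B 2/3 ok · (1,3)B 1/2 ok
Row 2: (2,0)R 1/2 ok · (2,1)B 0/3 unhappy · (2,3)R 2/3 ok · (2,4)R 1/1 ok
Row 3: (3,0)R 2/2 ok · (3,1)R 3/4 ok · (3,2)R 3/3 ok · (3,3)R 3/3 ok · (3,5)R 1/1 ok
Row 4: (4,1)R 3/3 ok · (4,2)R 4/4 ok · (4,3)R 3/3 ok · (4,5)R 2/2 ok
Row 5: (5,0)R 2/2 ok · (5,1)R 4/4 ok · (5,2)R 4/4 ok · (5,3)R 4/4 ok · (5,4)R 3/3 ok · (5,5)R 3/3 ok
Row 6: (6,0)R 2/2 ok · (6,1)R 3/3 ok · (6,2)R 3/3 ok · (6,3)R 3/3 ok · (6,4)R 3/3 ok · (6,5)R 2/2 ok

(1,1), (2,1)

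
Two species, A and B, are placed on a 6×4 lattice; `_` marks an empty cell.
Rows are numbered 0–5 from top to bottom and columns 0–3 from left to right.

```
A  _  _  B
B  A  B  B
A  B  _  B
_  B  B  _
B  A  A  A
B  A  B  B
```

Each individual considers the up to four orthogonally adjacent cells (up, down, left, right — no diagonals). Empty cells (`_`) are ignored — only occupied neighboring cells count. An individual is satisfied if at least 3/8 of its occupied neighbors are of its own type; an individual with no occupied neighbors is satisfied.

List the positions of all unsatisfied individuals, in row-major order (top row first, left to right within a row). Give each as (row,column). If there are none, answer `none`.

(0,0), (1,0), (1,1), (2,0), (2,1), (5,1), (5,2)

(0,0)A 0/1 not
(0,3)B 1/1 satisfied
(1,0)B 0/3 not
(1,1)A 0/3 not
(1,2)B 1/2 satisfied
(1,3)B 3/3 satisfied
(2,0)A 0/2 not
(2,1)B 1/3 not
(2,3)B 1/1 satisfied
(3,1)B 2/3 satisfied
(3,2)B 1/2 satisfied
(4,0)B 1/2 satisfied
(4,1)A 2/4 satisfied
(4,2)A 2/4 satisfied
(4,3)A 1/2 satisfied
(5,0)B 1/2 satisfied
(5,1)A 1/3 not
(5,2)B 1/3 not
(5,3)B 1/2 satisfied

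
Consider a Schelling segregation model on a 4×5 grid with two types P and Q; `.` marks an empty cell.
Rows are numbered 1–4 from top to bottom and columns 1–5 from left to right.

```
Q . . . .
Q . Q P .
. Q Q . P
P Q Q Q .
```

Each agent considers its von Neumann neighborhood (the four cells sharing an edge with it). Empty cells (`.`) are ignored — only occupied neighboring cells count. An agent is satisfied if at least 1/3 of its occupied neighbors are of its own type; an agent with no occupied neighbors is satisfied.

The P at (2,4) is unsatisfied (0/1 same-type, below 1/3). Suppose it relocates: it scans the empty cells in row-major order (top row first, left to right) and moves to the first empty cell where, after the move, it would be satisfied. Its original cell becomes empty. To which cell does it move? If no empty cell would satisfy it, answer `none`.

Vacating (2,4). Empty cells in order:
  (1,2): 0/1 same-type → still unsatisfied.
  (1,3): 0/1 same-type → still unsatisfied.
  (1,4): 0/0 same-type → satisfied — stop here.

(1,4)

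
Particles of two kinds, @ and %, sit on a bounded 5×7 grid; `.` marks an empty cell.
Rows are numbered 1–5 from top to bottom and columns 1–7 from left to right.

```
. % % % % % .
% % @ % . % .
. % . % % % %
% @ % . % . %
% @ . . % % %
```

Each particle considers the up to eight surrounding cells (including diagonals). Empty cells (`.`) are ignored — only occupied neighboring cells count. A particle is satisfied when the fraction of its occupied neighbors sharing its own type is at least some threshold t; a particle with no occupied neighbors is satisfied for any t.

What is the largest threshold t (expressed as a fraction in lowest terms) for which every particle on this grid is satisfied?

0/1

(1,2)% 3/4
(1,3)% 4/5
(1,4)% 3/4
(1,5)% 4/4
(1,6)% 2/2
(2,1)% 3/3
(2,2)% 4/5
(2,3)@ 0/7
(2,4)% 5/6
(2,6)% 5/5
(3,2)% 4/6
(3,4)% 4/5
(3,5)% 5/5
(3,6)% 5/5
(3,7)% 3/3
(4,1)% 2/4
(4,2)@ 1/5
(4,3)% 2/4
(4,5)% 5/5
(4,7)% 4/4
(5,1)% 1/3
(5,2)@ 1/4
(5,5)% 2/2
(5,6)% 4/4
(5,7)% 2/2
The smallest same-type fraction is 0/7 at (2,3), which reduces to 0/1. Any threshold above that leaves this particle unsatisfied.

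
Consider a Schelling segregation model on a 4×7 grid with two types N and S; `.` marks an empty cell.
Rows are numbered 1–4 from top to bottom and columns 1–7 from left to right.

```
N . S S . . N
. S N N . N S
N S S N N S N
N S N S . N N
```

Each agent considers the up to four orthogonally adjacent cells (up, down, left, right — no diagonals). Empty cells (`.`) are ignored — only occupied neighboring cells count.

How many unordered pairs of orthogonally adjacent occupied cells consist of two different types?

Scan each occupied cell's neighbors to the right and below so each pair is counted once.
Row 1: S(1,3)–S(1,4)= S(1,3)–N(2,3)≠ S(1,4)–N(2,4)≠ N(1,7)–S(2,7)≠  → 3/4 unlike.
Row 2: S(2,2)–N(2,3)≠ S(2,2)–S(3,2)= N(2,3)–N(2,4)= N(2,3)–S(3,3)≠ N(2,4)–N(3,4)= N(2,6)–S(2,7)≠ N(2,6)–S(3,6)≠ S(2,7)–N(3,7)≠  → 5/8 unlike.
Row 3: N(3,1)–S(3,2)≠ N(3,1)–N(4,1)= S(3,2)–S(3,3)= S(3,2)–S(4,2)= S(3,3)–N(3,4)≠ S(3,3)–N(4,3)≠ N(3,4)–N(3,5)= N(3,4)–S(4,4)≠ N(3,5)–S(3,6)≠ S(3,6)–N(3,7)≠ S(3,6)–N(4,6)≠ N(3,7)–N(4,7)=  → 7/12 unlike.
Row 4: N(4,1)–S(4,2)≠ S(4,2)–N(4,3)≠ N(4,3)–S(4,4)≠ N(4,6)–N(4,7)=  → 3/4 unlike.
Total adjacent occupied pairs: 28; unlike-type pairs: 18.

18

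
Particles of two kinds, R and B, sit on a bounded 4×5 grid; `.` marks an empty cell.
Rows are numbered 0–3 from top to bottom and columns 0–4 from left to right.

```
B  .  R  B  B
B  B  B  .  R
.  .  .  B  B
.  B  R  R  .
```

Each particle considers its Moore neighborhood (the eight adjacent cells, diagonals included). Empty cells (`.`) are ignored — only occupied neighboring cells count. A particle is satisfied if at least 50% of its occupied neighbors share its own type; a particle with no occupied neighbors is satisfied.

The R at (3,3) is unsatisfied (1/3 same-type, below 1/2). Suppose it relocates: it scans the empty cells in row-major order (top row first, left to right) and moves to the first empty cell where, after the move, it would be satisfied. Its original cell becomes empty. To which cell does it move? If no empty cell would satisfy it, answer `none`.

none

Vacating (3,3). Empty cells in order:
  (0,1): 1/5 same-type → still unsatisfied.
  (1,3): 2/7 same-type → still unsatisfied.
  (2,0): 0/3 same-type → still unsatisfied.
  (2,1): 1/5 same-type → still unsatisfied.
  (2,2): 1/5 same-type → still unsatisfied.
  (3,0): 0/1 same-type → still unsatisfied.
  (3,4): 0/2 same-type → still unsatisfied.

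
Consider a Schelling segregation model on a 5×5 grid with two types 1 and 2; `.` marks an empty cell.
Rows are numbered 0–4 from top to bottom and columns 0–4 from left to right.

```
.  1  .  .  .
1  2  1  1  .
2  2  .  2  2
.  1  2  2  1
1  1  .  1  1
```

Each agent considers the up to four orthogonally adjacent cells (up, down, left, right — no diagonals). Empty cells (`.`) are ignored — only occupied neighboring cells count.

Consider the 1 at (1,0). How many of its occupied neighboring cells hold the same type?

Occupied neighbors of (1,0): (2,0)=2, (1,1)=2.
Same type (1): 0 of 2.

0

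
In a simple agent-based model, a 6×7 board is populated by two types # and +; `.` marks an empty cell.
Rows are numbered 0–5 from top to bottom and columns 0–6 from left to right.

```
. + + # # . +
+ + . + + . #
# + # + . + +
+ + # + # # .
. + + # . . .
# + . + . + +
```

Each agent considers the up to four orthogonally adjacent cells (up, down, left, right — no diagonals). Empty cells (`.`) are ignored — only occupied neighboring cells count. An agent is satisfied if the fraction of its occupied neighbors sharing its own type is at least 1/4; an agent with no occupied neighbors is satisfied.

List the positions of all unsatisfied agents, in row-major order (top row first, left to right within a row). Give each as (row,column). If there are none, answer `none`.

(0,6), (1,6), (2,0), (4,3), (5,0), (5,3)

(0,1)+ 2/2 satisfied
(0,2)+ 1/2 satisfied
(0,3)# 1/3 satisfied
(0,4)# 1/2 satisfied
(0,6)+ 0/1 not
(1,0)+ 1/2 satisfied
(1,1)+ 3/3 satisfied
(1,3)+ 2/3 satisfied
(1,4)+ 1/2 satisfied
(1,6)# 0/2 not
(2,0)# 0/3 not
(2,1)+ 2/4 satisfied
(2,2)# 1/3 satisfied
(2,3)+ 2/3 satisfied
(2,5)+ 1/2 satisfied
(2,6)+ 1/2 satisfied
(3,0)+ 1/2 satisfied
(3,1)+ 3/4 satisfied
(3,2)# 1/4 satisfied
(3,3)+ 1/4 satisfied
(3,4)# 1/2 satisfied
(3,5)# 1/2 satisfied
(4,1)+ 3/3 satisfied
(4,2)+ 1/3 satisfied
(4,3)# 0/3 not
(5,0)# 0/1 not
(5,1)+ 1/2 satisfied
(5,3)+ 0/1 not
(5,5)+ 1/1 satisfied
(5,6)+ 1/1 satisfied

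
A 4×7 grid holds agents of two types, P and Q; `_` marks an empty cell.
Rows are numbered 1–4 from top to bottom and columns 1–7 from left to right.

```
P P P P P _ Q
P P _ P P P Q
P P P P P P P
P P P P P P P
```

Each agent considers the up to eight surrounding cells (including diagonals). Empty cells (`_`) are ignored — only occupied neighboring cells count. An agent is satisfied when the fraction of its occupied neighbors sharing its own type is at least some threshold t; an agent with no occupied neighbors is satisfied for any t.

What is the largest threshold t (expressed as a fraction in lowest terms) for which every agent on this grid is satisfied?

Row 1: (1,1)P 3/3 · (1,2)P 4/4 · (1,3)P 4/4 · (1,4)P 4/4 · (1,5)P 4/4 · (1,7)Q 1/2
Row 2: (2,1)P 5/5 · (2,2)P 7/7 · (2,4)P 7/7 · (2,5)P 7/7 · (2,6)P 5/7 · (2,7)Q 1/4
Row 3: (3,1)P 5/5 · (3,2)P 7/7 · (3,3)P 7/7 · (3,4)P 7/7 · (3,5)P 8/8 · (3,6)P 7/8 · (3,7)P 4/5
Row 4: (4,1)P 3/3 · (4,2)P 5/5 · (4,3)P 5/5 · (4,4)P 5/5 · (4,5)P 5/5 · (4,6)P 5/5 · (4,7)P 3/3
The smallest same-type fraction is 1/4 at (2,7), which reduces to 1/4. Any threshold above that leaves this agent unsatisfied.

1/4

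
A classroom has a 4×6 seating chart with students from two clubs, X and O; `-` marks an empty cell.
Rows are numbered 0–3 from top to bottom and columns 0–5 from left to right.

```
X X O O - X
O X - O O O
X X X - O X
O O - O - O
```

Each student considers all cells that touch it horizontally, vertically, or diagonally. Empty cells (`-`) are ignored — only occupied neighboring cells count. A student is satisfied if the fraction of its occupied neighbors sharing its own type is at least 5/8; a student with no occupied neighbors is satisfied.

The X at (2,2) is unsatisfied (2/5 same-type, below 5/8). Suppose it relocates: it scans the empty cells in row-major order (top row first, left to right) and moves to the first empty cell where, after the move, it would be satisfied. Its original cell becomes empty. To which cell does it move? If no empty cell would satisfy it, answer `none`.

none

Vacating (2,2). Empty cells in order:
  (0,4): 1/5 same-type → still unsatisfied.
  (1,2): 3/6 same-type → still unsatisfied.
  (2,3): 0/4 same-type → still unsatisfied.
  (3,2): 1/3 same-type → still unsatisfied.
  (3,4): 1/4 same-type → still unsatisfied.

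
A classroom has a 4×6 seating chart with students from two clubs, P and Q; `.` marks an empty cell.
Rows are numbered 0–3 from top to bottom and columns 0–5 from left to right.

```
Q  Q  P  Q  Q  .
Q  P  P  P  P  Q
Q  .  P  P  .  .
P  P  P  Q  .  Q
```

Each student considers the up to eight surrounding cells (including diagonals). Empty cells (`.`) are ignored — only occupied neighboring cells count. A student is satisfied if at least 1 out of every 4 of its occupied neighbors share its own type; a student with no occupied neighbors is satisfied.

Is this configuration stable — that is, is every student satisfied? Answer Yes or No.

No

(0,0)Q 2/3 ✓
(0,1)Q 2/5 ✓
(0,2)P 3/5 ✓
(0,3)Q 1/5 ✗
(0,4)Q 2/4 ✓
(1,0)Q 3/4 ✓
(1,1)P 3/7 ✓
(1,2)P 5/7 ✓
(1,3)P 5/7 ✓
(1,4)P 2/5 ✓
(1,5)Q 1/2 ✓
(2,0)Q 1/4 ✓
(2,2)P 6/7 ✓
(2,3)P 5/6 ✓
(3,0)P 1/2 ✓
(3,1)P 3/4 ✓
(3,2)P 3/4 ✓
(3,3)Q 0/3 ✗
(3,5)Q 0/0 ✓
For instance (0,3) has only 1/5 same-type neighbors, below 1/4.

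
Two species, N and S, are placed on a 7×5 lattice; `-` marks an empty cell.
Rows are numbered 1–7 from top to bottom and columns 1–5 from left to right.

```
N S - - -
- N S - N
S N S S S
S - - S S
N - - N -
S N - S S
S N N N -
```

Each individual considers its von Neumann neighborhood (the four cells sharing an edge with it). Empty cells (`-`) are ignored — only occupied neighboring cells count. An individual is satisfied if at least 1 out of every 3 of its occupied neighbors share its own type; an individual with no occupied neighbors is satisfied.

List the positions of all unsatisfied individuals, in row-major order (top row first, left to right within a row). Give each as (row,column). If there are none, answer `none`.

(1,1), (1,2), (2,5), (5,1), (5,4)

(1,1)N 0/1 unhappy
(1,2)S 0/2 unhappy
(2,2)N 1/3 ok
(2,3)S 1/2 ok
(2,5)N 0/1 unhappy
(3,1)S 1/2 ok
(3,2)N 1/3 ok
(3,3)S 2/3 ok
(3,4)S 3/3 ok
(3,5)S 2/3 ok
(4,1)S 1/2 ok
(4,4)S 2/3 ok
(4,5)S 2/2 ok
(5,1)N 0/2 unhappy
(5,4)N 0/2 unhappy
(6,1)S 1/3 ok
(6,2)N 1/2 ok
(6,4)S 1/3 ok
(6,5)S 1/1 ok
(7,1)S 1/2 ok
(7,2)N 2/3 ok
(7,3)N 2/2 ok
(7,4)N 1/2 ok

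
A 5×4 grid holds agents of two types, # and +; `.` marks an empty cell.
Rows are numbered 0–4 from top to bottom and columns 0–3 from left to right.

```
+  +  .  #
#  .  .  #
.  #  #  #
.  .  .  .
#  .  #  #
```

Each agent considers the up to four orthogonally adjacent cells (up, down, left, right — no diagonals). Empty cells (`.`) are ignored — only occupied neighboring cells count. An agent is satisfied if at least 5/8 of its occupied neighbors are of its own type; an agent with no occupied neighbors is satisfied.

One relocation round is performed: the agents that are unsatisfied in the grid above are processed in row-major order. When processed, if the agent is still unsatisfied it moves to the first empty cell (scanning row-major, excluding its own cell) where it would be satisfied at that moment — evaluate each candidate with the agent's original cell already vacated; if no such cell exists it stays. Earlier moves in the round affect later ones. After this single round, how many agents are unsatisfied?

0

Initially unsatisfied (in order): (0,0), (1,0).
  (0,0): no empty cell satisfies it; stays.
  (1,0) → (1,2).
Resulting grid:
+ + . #
. . # #
. # # #
. . . .
# . # #
All satisfied now.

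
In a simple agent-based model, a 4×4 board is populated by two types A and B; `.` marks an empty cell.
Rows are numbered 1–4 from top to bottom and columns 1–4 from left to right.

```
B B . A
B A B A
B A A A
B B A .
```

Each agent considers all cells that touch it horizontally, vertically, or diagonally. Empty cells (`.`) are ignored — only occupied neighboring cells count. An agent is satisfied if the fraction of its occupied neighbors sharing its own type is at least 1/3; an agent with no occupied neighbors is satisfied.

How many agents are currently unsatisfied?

2

(1,1)B 2/3 ✓
(1,2)B 3/4 ✓
(1,4)A 1/2 ✓
(2,1)B 3/5 ✓
(2,2)A 2/7 ✗
(2,3)B 1/7 ✗
(2,4)A 3/4 ✓
(3,1)B 3/5 ✓
(3,2)A 3/8 ✓
(3,3)A 5/7 ✓
(3,4)A 3/4 ✓
(4,1)B 2/3 ✓
(4,2)B 2/5 ✓
(4,3)A 3/4 ✓
Unsatisfied: (2,2), (2,3) — 2 in total.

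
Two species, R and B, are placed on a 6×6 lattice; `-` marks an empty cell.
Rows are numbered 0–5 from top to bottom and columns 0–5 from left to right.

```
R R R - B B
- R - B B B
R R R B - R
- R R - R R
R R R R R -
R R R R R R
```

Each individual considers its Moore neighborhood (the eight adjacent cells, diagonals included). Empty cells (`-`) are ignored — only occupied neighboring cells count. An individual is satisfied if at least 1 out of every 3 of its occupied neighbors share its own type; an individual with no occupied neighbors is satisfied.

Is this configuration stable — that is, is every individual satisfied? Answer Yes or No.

Row 0: (0,0)R 2/2 ok · (0,1)R 3/3 ok · (0,2)R 2/3 ok · (0,4)B 4/4 ok · (0,5)B 3/3 ok
Row 1: (1,1)R 6/6 ok · (1,3)B 3/5 ok · (1,4)B 5/6 ok · (1,5)B 3/4 ok
Row 2: (2,0)R 3/3 ok · (2,1)R 5/5 ok · (2,2)R 4/6 ok · (2,3)B 2/5 ok · (2,5)R 2/4 ok
Row 3: (3,1)R 7/7 ok · (3,2)R 6/7 ok · (3,4)R 4/5 ok · (3,5)R 3/3 ok
Row 4: (4,0)R 4/4 ok · (4,1)R 7/7 ok · (4,2)R 7/7 ok · (4,3)R 7/7 ok · (4,4)R 6/6 ok
Row 5: (5,0)R 3/3 ok · (5,1)R 5/5 ok · (5,2)R 5/5 ok · (5,3)R 5/5 ok · (5,4)R 4/4 ok · (5,5)R 2/2 ok
All meet the threshold, so the configuration is stable.

Yes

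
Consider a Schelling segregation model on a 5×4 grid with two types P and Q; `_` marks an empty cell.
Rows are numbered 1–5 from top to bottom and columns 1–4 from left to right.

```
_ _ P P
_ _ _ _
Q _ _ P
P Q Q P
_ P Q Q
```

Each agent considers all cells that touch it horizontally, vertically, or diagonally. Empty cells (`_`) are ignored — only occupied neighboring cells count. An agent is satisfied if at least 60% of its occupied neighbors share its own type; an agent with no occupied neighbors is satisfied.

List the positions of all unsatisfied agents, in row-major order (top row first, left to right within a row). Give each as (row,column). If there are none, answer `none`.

Row 1: (1,3)P 1/1 ok · (1,4)P 1/1 ok
Row 3: (3,1)Q 1/2 unhappy · (3,4)P 1/2 unhappy
Row 4: (4,1)P 1/3 unhappy · (4,2)Q 3/5 ok · (4,3)Q 3/6 unhappy · (4,4)P 1/4 unhappy
Row 5: (5,2)P 1/4 unhappy · (5,3)Q 3/5 ok · (5,4)Q 2/3 ok

(3,1), (3,4), (4,1), (4,3), (4,4), (5,2)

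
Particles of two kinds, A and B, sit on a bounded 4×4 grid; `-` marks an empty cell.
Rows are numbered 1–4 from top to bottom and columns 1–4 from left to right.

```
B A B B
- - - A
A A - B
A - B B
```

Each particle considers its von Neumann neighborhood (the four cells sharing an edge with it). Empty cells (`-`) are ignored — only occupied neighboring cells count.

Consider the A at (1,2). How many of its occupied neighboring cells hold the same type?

0

Occupied neighbors of (1,2): (1,1)=B, (1,3)=B.
Same type (A): 0 of 2.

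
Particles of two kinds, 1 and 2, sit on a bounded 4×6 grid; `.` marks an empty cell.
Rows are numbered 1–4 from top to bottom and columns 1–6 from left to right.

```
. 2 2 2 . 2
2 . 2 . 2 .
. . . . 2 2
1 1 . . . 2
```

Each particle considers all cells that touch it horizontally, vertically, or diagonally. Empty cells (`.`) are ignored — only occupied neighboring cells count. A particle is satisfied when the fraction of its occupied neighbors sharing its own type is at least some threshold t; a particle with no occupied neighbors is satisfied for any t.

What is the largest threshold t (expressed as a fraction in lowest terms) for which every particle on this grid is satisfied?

(1,2)2 3/3
(1,3)2 3/3
(1,4)2 3/3
(1,6)2 1/1
(2,1)2 1/1
(2,3)2 3/3
(2,5)2 4/4
(3,5)2 3/3
(3,6)2 3/3
(4,1)1 1/1
(4,2)1 1/1
(4,6)2 2/2
The smallest same-type fraction is 3/3 at (1,2), which reduces to 1/1. Any threshold above that leaves this particle unsatisfied.

1/1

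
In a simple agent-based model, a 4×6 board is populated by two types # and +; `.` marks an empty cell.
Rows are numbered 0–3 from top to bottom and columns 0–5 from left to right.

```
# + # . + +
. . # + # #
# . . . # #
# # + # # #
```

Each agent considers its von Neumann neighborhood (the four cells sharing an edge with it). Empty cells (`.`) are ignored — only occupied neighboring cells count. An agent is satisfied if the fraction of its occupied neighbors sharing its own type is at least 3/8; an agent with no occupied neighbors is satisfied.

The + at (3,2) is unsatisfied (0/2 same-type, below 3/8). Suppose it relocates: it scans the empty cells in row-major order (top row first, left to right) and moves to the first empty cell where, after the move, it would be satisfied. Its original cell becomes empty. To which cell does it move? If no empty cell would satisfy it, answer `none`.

Vacating (3,2). Empty cells in order:
  (0,3): 2/3 same-type → satisfied — stop here.

(0,3)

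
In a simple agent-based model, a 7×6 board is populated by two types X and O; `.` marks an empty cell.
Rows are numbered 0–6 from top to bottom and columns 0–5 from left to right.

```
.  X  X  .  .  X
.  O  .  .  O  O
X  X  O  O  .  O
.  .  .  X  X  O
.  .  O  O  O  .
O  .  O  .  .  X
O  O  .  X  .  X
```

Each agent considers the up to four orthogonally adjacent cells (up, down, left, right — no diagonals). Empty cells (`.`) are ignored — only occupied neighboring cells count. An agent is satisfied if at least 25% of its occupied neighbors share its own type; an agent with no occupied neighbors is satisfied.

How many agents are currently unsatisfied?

2

(0,1)X 1/2 ok
(0,2)X 1/1 ok
(0,5)X 0/1 unhappy
(1,1)O 0/2 unhappy
(1,4)O 1/1 ok
(1,5)O 2/3 ok
(2,0)X 1/1 ok
(2,1)X 1/3 ok
(2,2)O 1/2 ok
(2,3)O 1/2 ok
(2,5)O 2/2 ok
(3,3)X 1/3 ok
(3,4)X 1/3 ok
(3,5)O 1/2 ok
(4,2)O 2/2 ok
(4,3)O 2/3 ok
(4,4)O 1/2 ok
(5,0)O 1/1 ok
(5,2)O 1/1 ok
(5,5)X 1/1 ok
(6,0)O 2/2 ok
(6,1)O 1/1 ok
(6,3)X 0/0 ok
(6,5)X 1/1 ok
Unsatisfied: (0,5), (1,1) — 2 in total.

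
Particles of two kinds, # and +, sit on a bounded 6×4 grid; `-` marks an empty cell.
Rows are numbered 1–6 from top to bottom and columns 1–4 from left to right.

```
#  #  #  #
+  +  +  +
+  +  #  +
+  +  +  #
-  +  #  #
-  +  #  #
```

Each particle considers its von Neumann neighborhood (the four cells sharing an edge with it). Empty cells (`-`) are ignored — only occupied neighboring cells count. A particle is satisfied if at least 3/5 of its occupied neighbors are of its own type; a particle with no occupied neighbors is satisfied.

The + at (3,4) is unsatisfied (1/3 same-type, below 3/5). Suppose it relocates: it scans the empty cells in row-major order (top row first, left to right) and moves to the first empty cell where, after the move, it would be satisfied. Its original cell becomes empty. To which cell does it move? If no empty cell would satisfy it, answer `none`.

Vacating (3,4). Empty cells in order:
  (5,1): 2/2 same-type → satisfied — stop here.

(5,1)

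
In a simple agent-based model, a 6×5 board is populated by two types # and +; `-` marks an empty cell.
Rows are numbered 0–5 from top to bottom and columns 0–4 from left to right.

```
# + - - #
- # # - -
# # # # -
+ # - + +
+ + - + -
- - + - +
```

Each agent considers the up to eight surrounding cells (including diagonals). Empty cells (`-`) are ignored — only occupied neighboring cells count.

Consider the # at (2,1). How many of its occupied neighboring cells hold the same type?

5

Occupied neighbors of (2,1): (1,1)=#, (1,2)=#, (2,0)=#, (2,2)=#, (3,0)=+, (3,1)=#.
Same type (#): 5 of 6.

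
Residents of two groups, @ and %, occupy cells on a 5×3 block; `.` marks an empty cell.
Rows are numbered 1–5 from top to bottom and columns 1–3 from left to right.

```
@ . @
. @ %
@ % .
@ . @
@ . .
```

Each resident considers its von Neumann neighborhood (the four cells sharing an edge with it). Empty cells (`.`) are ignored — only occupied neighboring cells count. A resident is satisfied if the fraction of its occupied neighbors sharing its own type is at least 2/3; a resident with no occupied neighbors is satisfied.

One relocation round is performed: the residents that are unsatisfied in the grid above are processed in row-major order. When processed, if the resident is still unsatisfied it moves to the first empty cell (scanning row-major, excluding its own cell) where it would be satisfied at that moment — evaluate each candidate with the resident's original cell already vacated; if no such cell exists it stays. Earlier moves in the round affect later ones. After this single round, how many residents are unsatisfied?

1

Initially unsatisfied (in order): (1,3), (2,2), (2,3), (3,1), (3,2).
  (1,3) → (1,2).
  (2,2) → (2,1).
  (2,3): now satisfied by earlier moves; stays.
  (3,1): now satisfied by earlier moves; stays.
  (3,2): no empty cell satisfies it; stays.
Resulting grid:
@ @ .
@ . %
@ % .
@ . @
@ . .
Unsatisfied now: (3,2).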